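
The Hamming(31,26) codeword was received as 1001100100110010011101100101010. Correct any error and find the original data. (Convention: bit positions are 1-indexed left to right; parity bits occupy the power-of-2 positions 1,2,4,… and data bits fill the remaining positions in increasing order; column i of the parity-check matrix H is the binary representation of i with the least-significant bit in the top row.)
Syndrome s = H · r^T (mod 2), r = 1001100100110010011101100101010:
  s[0] = (1010101010101010101010101010101)·(1001100100110010011101100101010) mod 2 = 1+0+0+0+1+0+0+0+0+0+1+0+0+0+1+0+0+0+1+0+0+0+1+0+0+0+0+0+0+0+0 mod 2 = 0
  s[1] = (0110011001100110011001100110011)·(1001100100110010011101100101010) mod 2 = 0+0+0+0+0+0+0+0+0+0+1+0+0+0+1+0+0+1+1+0+0+1+1+0+0+1+0+0+0+1+0 mod 2 = 0
  s[2] = (0001111000011110000111100001111)·(1001100100110010011101100101010) mod 2 = 0+0+0+1+1+0+0+0+0+0+0+1+0+0+1+0+0+0+0+1+0+1+1+0+0+0+0+1+0+1+0 mod 2 = 1
  s[3] = (0000000111111110000000011111111)·(1001100100110010011101100101010) mod 2 = 0+0+0+0+0+0+0+1+0+0+1+1+0+0+1+0+0+0+0+0+0+0+0+0+0+1+0+1+0+1+0 mod 2 = 1
  s[4] = (0000000000000001111111111111111)·(1001100100110010011101100101010) mod 2 = 0+0+0+0+0+0+0+0+0+0+0+0+0+0+0+0+0+1+1+1+0+1+1+0+0+1+0+1+0+1+0 mod 2 = 0
Syndrome = 00110
Column 12 of H equals this syndrome → error at bit 12 (1-indexed).
Flip bit 12: 1001100100110010011101100101010 → 1001100100100010011101100101010
Extract data bits at positions {3,5,6,7,9,10,11,12,13,14,15,17,18,19,20,21,22,23,24,25,26,27,28,29,30,31}: 01000010001011101100101010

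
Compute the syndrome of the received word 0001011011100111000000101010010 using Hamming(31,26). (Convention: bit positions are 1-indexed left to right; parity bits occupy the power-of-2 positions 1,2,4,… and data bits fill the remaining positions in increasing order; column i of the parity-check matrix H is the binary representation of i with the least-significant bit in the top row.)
Syndrome s = H · r^T (mod 2), r = 0001011011100111000000101010010:
  s[0] = (1010101010101010101010101010101)·(0001011011100111000000101010010) mod 2 = 0+0+0+0+0+0+1+0+1+0+1+0+0+0+1+0+0+0+0+0+0+0+1+0+1+0+1+0+0+0+0 mod 2 = 1
  s[1] = (0110011001100110011001100110011)·(0001011011100111000000101010010) mod 2 = 0+0+0+0+0+1+1+0+0+1+1+0+0+1+1+0+0+0+0+0+0+0+1+0+0+0+1+0+0+1+0 mod 2 = 1
  s[2] = (0001111000011110000111100001111)·(0001011011100111000000101010010) mod 2 = 0+0+0+1+0+1+1+0+0+0+0+0+0+1+1+0+0+0+0+0+0+0+1+0+0+0+0+0+0+1+0 mod 2 = 1
  s[3] = (0000000111111110000000011111111)·(0001011011100111000000101010010) mod 2 = 0+0+0+0+0+0+0+0+1+1+1+0+0+1+1+0+0+0+0+0+0+0+0+0+1+0+1+0+0+1+0 mod 2 = 0
  s[4] = (0000000000000001111111111111111)·(0001011011100111000000101010010) mod 2 = 0+0+0+0+0+0+0+0+0+0+0+0+0+0+0+1+0+0+0+0+0+0+1+0+1+0+1+0+0+1+0 mod 2 = 1
Syndrome = 11101
Non-zero syndrome: error at position 23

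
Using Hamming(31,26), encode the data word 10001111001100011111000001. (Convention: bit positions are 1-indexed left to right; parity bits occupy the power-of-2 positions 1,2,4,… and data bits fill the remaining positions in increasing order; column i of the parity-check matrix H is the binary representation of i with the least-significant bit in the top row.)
Codeword c = d · G (mod 2), d = 10001111001100011111000001:
  c[0] = d·G[:,0] = (10001111001100011111000001)·(11011010101101010101010101) mod 2 = 1+0+0+0+1+0+1+0+0+0+1+1+0+0+0+1+0+1+0+1+0+0+0+0+0+1 mod 2 = 1
  c[1] = d·G[:,1] = (10001111001100011111000001)·(10110110011011001100110011) mod 2 = 1+0+0+0+0+1+1+0+0+0+1+0+0+0+0+0+1+1+0+0+0+0+0+0+0+1 mod 2 = 1
  c[2] = d·G[:,2] = (10001111001100011111000001)·(10000000000000000000000000) mod 2 = 1+0+0+0+0+0+0+0+0+0+0+0+0+0+0+0+0+0+0+0+0+0+0+0+0+0 mod 2 = 1
  c[3] = d·G[:,3] = (10001111001100011111000001)·(01110001111000111100001111) mod 2 = 0+0+0+0+0+0+0+1+0+0+1+0+0+0+0+1+1+1+0+0+0+0+0+0+0+1 mod 2 = 0
  c[4] = d·G[:,4] = (10001111001100011111000001)·(01000000000000000000000000) mod 2 = 0+0+0+0+0+0+0+0+0+0+0+0+0+0+0+0+0+0+0+0+0+0+0+0+0+0 mod 2 = 0
  c[5] = d·G[:,5] = (10001111001100011111000001)·(00100000000000000000000000) mod 2 = 0+0+0+0+0+0+0+0+0+0+0+0+0+0+0+0+0+0+0+0+0+0+0+0+0+0 mod 2 = 0
  c[6] = d·G[:,6] = (10001111001100011111000001)·(00010000000000000000000000) mod 2 = 0+0+0+0+0+0+0+0+0+0+0+0+0+0+0+0+0+0+0+0+0+0+0+0+0+0 mod 2 = 0
  c[7] = d·G[:,7] = (10001111001100011111000001)·(00001111111000000011111111) mod 2 = 0+0+0+0+1+1+1+1+0+0+1+0+0+0+0+0+0+0+1+1+0+0+0+0+0+1 mod 2 = 0
  c[8] = d·G[:,8] = (10001111001100011111000001)·(00001000000000000000000000) mod 2 = 0+0+0+0+1+0+0+0+0+0+0+0+0+0+0+0+0+0+0+0+0+0+0+0+0+0 mod 2 = 1
  c[9] = d·G[:,9] = (10001111001100011111000001)·(00000100000000000000000000) mod 2 = 0+0+0+0+0+1+0+0+0+0+0+0+0+0+0+0+0+0+0+0+0+0+0+0+0+0 mod 2 = 1
  c[10] = d·G[:,10] = (10001111001100011111000001)·(00000010000000000000000000) mod 2 = 0+0+0+0+0+0+1+0+0+0+0+0+0+0+0+0+0+0+0+0+0+0+0+0+0+0 mod 2 = 1
  c[11] = d·G[:,11] = (10001111001100011111000001)·(00000001000000000000000000) mod 2 = 0+0+0+0+0+0+0+1+0+0+0+0+0+0+0+0+0+0+0+0+0+0+0+0+0+0 mod 2 = 1
  c[12] = d·G[:,12] = (10001111001100011111000001)·(00000000100000000000000000) mod 2 = 0+0+0+0+0+0+0+0+0+0+0+0+0+0+0+0+0+0+0+0+0+0+0+0+0+0 mod 2 = 0
  c[13] = d·G[:,13] = (10001111001100011111000001)·(00000000010000000000000000) mod 2 = 0+0+0+0+0+0+0+0+0+0+0+0+0+0+0+0+0+0+0+0+0+0+0+0+0+0 mod 2 = 0
  c[14] = d·G[:,14] = (10001111001100011111000001)·(00000000001000000000000000) mod 2 = 0+0+0+0+0+0+0+0+0+0+1+0+0+0+0+0+0+0+0+0+0+0+0+0+0+0 mod 2 = 1
  c[15] = d·G[:,15] = (10001111001100011111000001)·(00000000000111111111111111) mod 2 = 0+0+0+0+0+0+0+0+0+0+0+1+0+0+0+1+1+1+1+1+0+0+0+0+0+1 mod 2 = 1
  c[16] = d·G[:,16] = (10001111001100011111000001)·(00000000000100000000000000) mod 2 = 0+0+0+0+0+0+0+0+0+0+0+1+0+0+0+0+0+0+0+0+0+0+0+0+0+0 mod 2 = 1
  c[17] = d·G[:,17] = (10001111001100011111000001)·(00000000000010000000000000) mod 2 = 0+0+0+0+0+0+0+0+0+0+0+0+0+0+0+0+0+0+0+0+0+0+0+0+0+0 mod 2 = 0
  c[18] = d·G[:,18] = (10001111001100011111000001)·(00000000000001000000000000) mod 2 = 0+0+0+0+0+0+0+0+0+0+0+0+0+0+0+0+0+0+0+0+0+0+0+0+0+0 mod 2 = 0
  c[19] = d·G[:,19] = (10001111001100011111000001)·(00000000000000100000000000) mod 2 = 0+0+0+0+0+0+0+0+0+0+0+0+0+0+0+0+0+0+0+0+0+0+0+0+0+0 mod 2 = 0
  c[20] = d·G[:,20] = (10001111001100011111000001)·(00000000000000010000000000) mod 2 = 0+0+0+0+0+0+0+0+0+0+0+0+0+0+0+1+0+0+0+0+0+0+0+0+0+0 mod 2 = 1
  c[21] = d·G[:,21] = (10001111001100011111000001)·(00000000000000001000000000) mod 2 = 0+0+0+0+0+0+0+0+0+0+0+0+0+0+0+0+1+0+0+0+0+0+0+0+0+0 mod 2 = 1
  c[22] = d·G[:,22] = (10001111001100011111000001)·(00000000000000000100000000) mod 2 = 0+0+0+0+0+0+0+0+0+0+0+0+0+0+0+0+0+1+0+0+0+0+0+0+0+0 mod 2 = 1
  c[23] = d·G[:,23] = (10001111001100011111000001)·(00000000000000000010000000) mod 2 = 0+0+0+0+0+0+0+0+0+0+0+0+0+0+0+0+0+0+1+0+0+0+0+0+0+0 mod 2 = 1
  c[24] = d·G[:,24] = (10001111001100011111000001)·(00000000000000000001000000) mod 2 = 0+0+0+0+0+0+0+0+0+0+0+0+0+0+0+0+0+0+0+1+0+0+0+0+0+0 mod 2 = 1
  c[25] = d·G[:,25] = (10001111001100011111000001)·(00000000000000000000100000) mod 2 = 0+0+0+0+0+0+0+0+0+0+0+0+0+0+0+0+0+0+0+0+0+0+0+0+0+0 mod 2 = 0
  c[26] = d·G[:,26] = (10001111001100011111000001)·(00000000000000000000010000) mod 2 = 0+0+0+0+0+0+0+0+0+0+0+0+0+0+0+0+0+0+0+0+0+0+0+0+0+0 mod 2 = 0
  c[27] = d·G[:,27] = (10001111001100011111000001)·(00000000000000000000001000) mod 2 = 0+0+0+0+0+0+0+0+0+0+0+0+0+0+0+0+0+0+0+0+0+0+0+0+0+0 mod 2 = 0
  c[28] = d·G[:,28] = (10001111001100011111000001)·(00000000000000000000000100) mod 2 = 0+0+0+0+0+0+0+0+0+0+0+0+0+0+0+0+0+0+0+0+0+0+0+0+0+0 mod 2 = 0
  c[29] = d·G[:,29] = (10001111001100011111000001)·(00000000000000000000000010) mod 2 = 0+0+0+0+0+0+0+0+0+0+0+0+0+0+0+0+0+0+0+0+0+0+0+0+0+0 mod 2 = 0
  c[30] = d·G[:,30] = (10001111001100011111000001)·(00000000000000000000000001) mod 2 = 0+0+0+0+0+0+0+0+0+0+0+0+0+0+0+0+0+0+0+0+0+0+0+0+0+1 mod 2 = 1
Codeword = 1110000011110011100011111000001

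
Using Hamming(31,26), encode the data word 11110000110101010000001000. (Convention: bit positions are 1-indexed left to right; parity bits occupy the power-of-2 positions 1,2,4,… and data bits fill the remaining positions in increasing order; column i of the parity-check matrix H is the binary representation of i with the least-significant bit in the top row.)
Codeword c = d · G (mod 2), d = 11110000110101010000001000:
  c[0] = d·G[:,0] = (11110000110101010000001000)·(11011010101101010101010101) mod 2 = 1+1+0+1+0+0+0+0+1+0+0+1+0+1+0+1+0+0+0+0+0+0+0+0+0+0 mod 2 = 1
  c[1] = d·G[:,1] = (11110000110101010000001000)·(10110110011011001100110011) mod 2 = 1+0+1+1+0+0+0+0+0+1+0+0+0+1+0+0+0+0+0+0+0+0+0+0+0+0 mod 2 = 1
  c[2] = d·G[:,2] = (11110000110101010000001000)·(10000000000000000000000000) mod 2 = 1+0+0+0+0+0+0+0+0+0+0+0+0+0+0+0+0+0+0+0+0+0+0+0+0+0 mod 2 = 1
  c[3] = d·G[:,3] = (11110000110101010000001000)·(01110001111000111100001111) mod 2 = 0+1+1+1+0+0+0+0+1+1+0+0+0+0+0+1+0+0+0+0+0+0+1+0+0+0 mod 2 = 1
  c[4] = d·G[:,4] = (11110000110101010000001000)·(01000000000000000000000000) mod 2 = 0+1+0+0+0+0+0+0+0+0+0+0+0+0+0+0+0+0+0+0+0+0+0+0+0+0 mod 2 = 1
  c[5] = d·G[:,5] = (11110000110101010000001000)·(00100000000000000000000000) mod 2 = 0+0+1+0+0+0+0+0+0+0+0+0+0+0+0+0+0+0+0+0+0+0+0+0+0+0 mod 2 = 1
  c[6] = d·G[:,6] = (11110000110101010000001000)·(00010000000000000000000000) mod 2 = 0+0+0+1+0+0+0+0+0+0+0+0+0+0+0+0+0+0+0+0+0+0+0+0+0+0 mod 2 = 1
  c[7] = d·G[:,7] = (11110000110101010000001000)·(00001111111000000011111111) mod 2 = 0+0+0+0+0+0+0+0+1+1+0+0+0+0+0+0+0+0+0+0+0+0+1+0+0+0 mod 2 = 1
  c[8] = d·G[:,8] = (11110000110101010000001000)·(00001000000000000000000000) mod 2 = 0+0+0+0+0+0+0+0+0+0+0+0+0+0+0+0+0+0+0+0+0+0+0+0+0+0 mod 2 = 0
  c[9] = d·G[:,9] = (11110000110101010000001000)·(00000100000000000000000000) mod 2 = 0+0+0+0+0+0+0+0+0+0+0+0+0+0+0+0+0+0+0+0+0+0+0+0+0+0 mod 2 = 0
  c[10] = d·G[:,10] = (11110000110101010000001000)·(00000010000000000000000000) mod 2 = 0+0+0+0+0+0+0+0+0+0+0+0+0+0+0+0+0+0+0+0+0+0+0+0+0+0 mod 2 = 0
  c[11] = d·G[:,11] = (11110000110101010000001000)·(00000001000000000000000000) mod 2 = 0+0+0+0+0+0+0+0+0+0+0+0+0+0+0+0+0+0+0+0+0+0+0+0+0+0 mod 2 = 0
  c[12] = d·G[:,12] = (11110000110101010000001000)·(00000000100000000000000000) mod 2 = 0+0+0+0+0+0+0+0+1+0+0+0+0+0+0+0+0+0+0+0+0+0+0+0+0+0 mod 2 = 1
  c[13] = d·G[:,13] = (11110000110101010000001000)·(00000000010000000000000000) mod 2 = 0+0+0+0+0+0+0+0+0+1+0+0+0+0+0+0+0+0+0+0+0+0+0+0+0+0 mod 2 = 1
  c[14] = d·G[:,14] = (11110000110101010000001000)·(00000000001000000000000000) mod 2 = 0+0+0+0+0+0+0+0+0+0+0+0+0+0+0+0+0+0+0+0+0+0+0+0+0+0 mod 2 = 0
  c[15] = d·G[:,15] = (11110000110101010000001000)·(00000000000111111111111111) mod 2 = 0+0+0+0+0+0+0+0+0+0+0+1+0+1+0+1+0+0+0+0+0+0+1+0+0+0 mod 2 = 0
  c[16] = d·G[:,16] = (11110000110101010000001000)·(00000000000100000000000000) mod 2 = 0+0+0+0+0+0+0+0+0+0+0+1+0+0+0+0+0+0+0+0+0+0+0+0+0+0 mod 2 = 1
  c[17] = d·G[:,17] = (11110000110101010000001000)·(00000000000010000000000000) mod 2 = 0+0+0+0+0+0+0+0+0+0+0+0+0+0+0+0+0+0+0+0+0+0+0+0+0+0 mod 2 = 0
  c[18] = d·G[:,18] = (11110000110101010000001000)·(00000000000001000000000000) mod 2 = 0+0+0+0+0+0+0+0+0+0+0+0+0+1+0+0+0+0+0+0+0+0+0+0+0+0 mod 2 = 1
  c[19] = d·G[:,19] = (11110000110101010000001000)·(00000000000000100000000000) mod 2 = 0+0+0+0+0+0+0+0+0+0+0+0+0+0+0+0+0+0+0+0+0+0+0+0+0+0 mod 2 = 0
  c[20] = d·G[:,20] = (11110000110101010000001000)·(00000000000000010000000000) mod 2 = 0+0+0+0+0+0+0+0+0+0+0+0+0+0+0+1+0+0+0+0+0+0+0+0+0+0 mod 2 = 1
  c[21] = d·G[:,21] = (11110000110101010000001000)·(00000000000000001000000000) mod 2 = 0+0+0+0+0+0+0+0+0+0+0+0+0+0+0+0+0+0+0+0+0+0+0+0+0+0 mod 2 = 0
  c[22] = d·G[:,22] = (11110000110101010000001000)·(00000000000000000100000000) mod 2 = 0+0+0+0+0+0+0+0+0+0+0+0+0+0+0+0+0+0+0+0+0+0+0+0+0+0 mod 2 = 0
  c[23] = d·G[:,23] = (11110000110101010000001000)·(00000000000000000010000000) mod 2 = 0+0+0+0+0+0+0+0+0+0+0+0+0+0+0+0+0+0+0+0+0+0+0+0+0+0 mod 2 = 0
  c[24] = d·G[:,24] = (11110000110101010000001000)·(00000000000000000001000000) mod 2 = 0+0+0+0+0+0+0+0+0+0+0+0+0+0+0+0+0+0+0+0+0+0+0+0+0+0 mod 2 = 0
  c[25] = d·G[:,25] = (11110000110101010000001000)·(00000000000000000000100000) mod 2 = 0+0+0+0+0+0+0+0+0+0+0+0+0+0+0+0+0+0+0+0+0+0+0+0+0+0 mod 2 = 0
  c[26] = d·G[:,26] = (11110000110101010000001000)·(00000000000000000000010000) mod 2 = 0+0+0+0+0+0+0+0+0+0+0+0+0+0+0+0+0+0+0+0+0+0+0+0+0+0 mod 2 = 0
  c[27] = d·G[:,27] = (11110000110101010000001000)·(00000000000000000000001000) mod 2 = 0+0+0+0+0+0+0+0+0+0+0+0+0+0+0+0+0+0+0+0+0+0+1+0+0+0 mod 2 = 1
  c[28] = d·G[:,28] = (11110000110101010000001000)·(00000000000000000000000100) mod 2 = 0+0+0+0+0+0+0+0+0+0+0+0+0+0+0+0+0+0+0+0+0+0+0+0+0+0 mod 2 = 0
  c[29] = d·G[:,29] = (11110000110101010000001000)·(00000000000000000000000010) mod 2 = 0+0+0+0+0+0+0+0+0+0+0+0+0+0+0+0+0+0+0+0+0+0+0+0+0+0 mod 2 = 0
  c[30] = d·G[:,30] = (11110000110101010000001000)·(00000000000000000000000001) mod 2 = 0+0+0+0+0+0+0+0+0+0+0+0+0+0+0+0+0+0+0+0+0+0+0+0+0+0 mod 2 = 0
Codeword = 1111111100001100101010000001000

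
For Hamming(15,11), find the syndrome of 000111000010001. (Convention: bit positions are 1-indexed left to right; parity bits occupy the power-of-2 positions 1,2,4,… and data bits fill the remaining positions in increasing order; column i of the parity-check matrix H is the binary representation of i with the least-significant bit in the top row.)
Syndrome s = H · r^T (mod 2), r = 000111000010001:
  s[0] = (101010101010101)·(000111000010001) mod 2 = 0+0+0+0+1+0+0+0+0+0+1+0+0+0+1 mod 2 = 1
  s[1] = (011001100110011)·(000111000010001) mod 2 = 0+0+0+0+0+1+0+0+0+0+1+0+0+0+1 mod 2 = 1
  s[2] = (000111100001111)·(000111000010001) mod 2 = 0+0+0+1+1+1+0+0+0+0+0+0+0+0+1 mod 2 = 0
  s[3] = (000000011111111)·(000111000010001) mod 2 = 0+0+0+0+0+0+0+0+0+0+1+0+0+0+1 mod 2 = 0
Syndrome = 1100
Non-zero syndrome: error at position 3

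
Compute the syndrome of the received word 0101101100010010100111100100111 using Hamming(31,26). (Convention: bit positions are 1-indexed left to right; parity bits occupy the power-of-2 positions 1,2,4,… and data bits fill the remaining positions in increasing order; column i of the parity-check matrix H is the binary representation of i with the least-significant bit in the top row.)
Syndrome s = H · r^T (mod 2), r = 0101101100010010100111100100111:
  s[0] = (1010101010101010101010101010101)·(0101101100010010100111100100111) mod 2 = 0+0+0+0+1+0+1+0+0+0+0+0+0+0+1+0+1+0+0+0+1+0+1+0+0+0+0+0+1+0+1 mod 2 = 0
  s[1] = (0110011001100110011001100110011)·(0101101100010010100111100100111) mod 2 = 0+1+0+0+0+0+1+0+0+0+0+0+0+0+1+0+0+0+0+0+0+1+1+0+0+1+0+0+0+1+1 mod 2 = 0
  s[2] = (0001111000011110000111100001111)·(0101101100010010100111100100111) mod 2 = 0+0+0+1+1+0+1+0+0+0+0+1+0+0+1+0+0+0+0+1+1+1+1+0+0+0+0+0+1+1+1 mod 2 = 0
  s[3] = (0000000111111110000000011111111)·(0101101100010010100111100100111) mod 2 = 0+0+0+0+0+0+0+1+0+0+0+1+0+0+1+0+0+0+0+0+0+0+0+0+0+1+0+0+1+1+1 mod 2 = 1
  s[4] = (0000000000000001111111111111111)·(0101101100010010100111100100111) mod 2 = 0+0+0+0+0+0+0+0+0+0+0+0+0+0+0+0+1+0+0+1+1+1+1+0+0+1+0+0+1+1+1 mod 2 = 1
Syndrome = 00011
Non-zero syndrome: error at position 24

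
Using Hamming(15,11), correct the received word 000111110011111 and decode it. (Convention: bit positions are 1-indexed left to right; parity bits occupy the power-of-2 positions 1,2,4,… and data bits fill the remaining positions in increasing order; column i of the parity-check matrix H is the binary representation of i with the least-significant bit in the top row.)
Syndrome s = H · r^T (mod 2), r = 000111110011111:
  s[0] = (101010101010101)·(000111110011111) mod 2 = 0+0+0+0+1+0+1+0+0+0+1+0+1+0+1 mod 2 = 1
  s[1] = (011001100110011)·(000111110011111) mod 2 = 0+0+0+0+0+1+1+0+0+0+1+0+0+1+1 mod 2 = 1
  s[2] = (000111100001111)·(000111110011111) mod 2 = 0+0+0+1+1+1+1+0+0+0+0+1+1+1+1 mod 2 = 0
  s[3] = (000000011111111)·(000111110011111) mod 2 = 0+0+0+0+0+0+0+1+0+0+1+1+1+1+1 mod 2 = 0
Syndrome = 1100
Column 3 of H equals this syndrome → error at bit 3 (1-indexed).
Flip bit 3: 000111110011111 → 001111110011111
Extract data bits at positions {3,5,6,7,9,10,11,12,13,14,15}: 11110011111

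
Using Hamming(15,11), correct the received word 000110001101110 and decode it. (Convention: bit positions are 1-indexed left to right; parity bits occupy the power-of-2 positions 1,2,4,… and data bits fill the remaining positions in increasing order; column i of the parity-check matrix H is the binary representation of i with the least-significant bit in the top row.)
Syndrome s = H · r^T (mod 2), r = 000110001101110:
  s[0] = (101010101010101)·(000110001101110) mod 2 = 0+0+0+0+1+0+0+0+1+0+0+0+1+0+0 mod 2 = 1
  s[1] = (011001100110011)·(000110001101110) mod 2 = 0+0+0+0+0+0+0+0+0+1+0+0+0+1+0 mod 2 = 0
  s[2] = (000111100001111)·(000110001101110) mod 2 = 0+0+0+1+1+0+0+0+0+0+0+1+1+1+0 mod 2 = 1
  s[3] = (000000011111111)·(000110001101110) mod 2 = 0+0+0+0+0+0+0+0+1+1+0+1+1+1+0 mod 2 = 1
Syndrome = 1011
Column 13 of H equals this syndrome → error at bit 13 (1-indexed).
Flip bit 13: 000110001101110 → 000110001101010
Extract data bits at positions {3,5,6,7,9,10,11,12,13,14,15}: 01001101010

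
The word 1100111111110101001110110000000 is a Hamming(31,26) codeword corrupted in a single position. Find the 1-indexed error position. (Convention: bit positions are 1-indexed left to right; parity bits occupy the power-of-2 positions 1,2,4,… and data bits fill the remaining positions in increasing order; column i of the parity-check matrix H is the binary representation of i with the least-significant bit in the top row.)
Syndrome s = H · r^T (mod 2), r = 1100111111110101001110110000000:
  s[0] = (1010101010101010101010101010101)·(1100111111110101001110110000000) mod 2 = 1+0+0+0+1+0+1+0+1+0+1+0+0+0+0+0+0+0+1+0+1+0+1+0+0+0+0+0+0+0+0 mod 2 = 0
  s[1] = (0110011001100110011001100110011)·(1100111111110101001110110000000) mod 2 = 0+1+0+0+0+1+1+0+0+1+1+0+0+1+0+0+0+0+1+0+0+0+1+0+0+0+0+0+0+0+0 mod 2 = 0
  s[2] = (0001111000011110000111100001111)·(1100111111110101001110110000000) mod 2 = 0+0+0+0+1+1+1+0+0+0+0+1+0+1+0+0+0+0+0+1+1+0+1+0+0+0+0+0+0+0+0 mod 2 = 0
  s[3] = (0000000111111110000000011111111)·(1100111111110101001110110000000) mod 2 = 0+0+0+0+0+0+0+1+1+1+1+1+0+1+0+0+0+0+0+0+0+0+0+1+0+0+0+0+0+0+0 mod 2 = 1
  s[4] = (0000000000000001111111111111111)·(1100111111110101001110110000000) mod 2 = 0+0+0+0+0+0+0+0+0+0+0+0+0+0+0+1+0+0+1+1+1+0+1+1+0+0+0+0+0+0+0 mod 2 = 0
Syndrome = 00010
Column i of H is the binary representation of i, so the syndrome is the binary index of the flipped bit.
Read s = 00010 with s[0] as LSB: 0·2^0 + 0·2^1 + 0·2^2 + 1·2^3 + 0·2^4 = 8.
Error is at bit position 8.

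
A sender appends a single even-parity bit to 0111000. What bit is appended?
Sum of data bits: 0+1+1+1+0+0+0 = 3.
3 mod 2 = 1, so parity bit = 1.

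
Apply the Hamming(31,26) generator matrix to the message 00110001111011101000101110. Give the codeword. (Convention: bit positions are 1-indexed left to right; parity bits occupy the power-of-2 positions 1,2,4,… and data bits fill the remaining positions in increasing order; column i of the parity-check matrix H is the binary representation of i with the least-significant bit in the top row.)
Codeword c = d · G (mod 2), d = 00110001111011101000101110:
  c[0] = d·G[:,0] = (00110001111011101000101110)·(11011010101101010101010101) mod 2 = 0+0+0+1+0+0+0+0+1+0+1+0+0+1+0+0+0+0+0+0+0+0+0+1+0+0 mod 2 = 1
  c[1] = d·G[:,1] = (00110001111011101000101110)·(10110110011011001100110011) mod 2 = 0+0+1+1+0+0+0+0+0+1+1+0+1+1+0+0+1+0+0+0+1+0+0+0+1+0 mod 2 = 1
  c[2] = d·G[:,2] = (00110001111011101000101110)·(10000000000000000000000000) mod 2 = 0+0+0+0+0+0+0+0+0+0+0+0+0+0+0+0+0+0+0+0+0+0+0+0+0+0 mod 2 = 0
  c[3] = d·G[:,3] = (00110001111011101000101110)·(01110001111000111100001111) mod 2 = 0+0+1+1+0+0+0+1+1+1+1+0+0+0+1+0+1+0+0+0+0+0+1+1+1+0 mod 2 = 1
  c[4] = d·G[:,4] = (00110001111011101000101110)·(01000000000000000000000000) mod 2 = 0+0+0+0+0+0+0+0+0+0+0+0+0+0+0+0+0+0+0+0+0+0+0+0+0+0 mod 2 = 0
  c[5] = d·G[:,5] = (00110001111011101000101110)·(00100000000000000000000000) mod 2 = 0+0+1+0+0+0+0+0+0+0+0+0+0+0+0+0+0+0+0+0+0+0+0+0+0+0 mod 2 = 1
  c[6] = d·G[:,6] = (00110001111011101000101110)·(00010000000000000000000000) mod 2 = 0+0+0+1+0+0+0+0+0+0+0+0+0+0+0+0+0+0+0+0+0+0+0+0+0+0 mod 2 = 1
  c[7] = d·G[:,7] = (00110001111011101000101110)·(00001111111000000011111111) mod 2 = 0+0+0+0+0+0+0+1+1+1+1+0+0+0+0+0+0+0+0+0+1+0+1+1+1+0 mod 2 = 0
  c[8] = d·G[:,8] = (00110001111011101000101110)·(00001000000000000000000000) mod 2 = 0+0+0+0+0+0+0+0+0+0+0+0+0+0+0+0+0+0+0+0+0+0+0+0+0+0 mod 2 = 0
  c[9] = d·G[:,9] = (00110001111011101000101110)·(00000100000000000000000000) mod 2 = 0+0+0+0+0+0+0+0+0+0+0+0+0+0+0+0+0+0+0+0+0+0+0+0+0+0 mod 2 = 0
  c[10] = d·G[:,10] = (00110001111011101000101110)·(00000010000000000000000000) mod 2 = 0+0+0+0+0+0+0+0+0+0+0+0+0+0+0+0+0+0+0+0+0+0+0+0+0+0 mod 2 = 0
  c[11] = d·G[:,11] = (00110001111011101000101110)·(00000001000000000000000000) mod 2 = 0+0+0+0+0+0+0+1+0+0+0+0+0+0+0+0+0+0+0+0+0+0+0+0+0+0 mod 2 = 1
  c[12] = d·G[:,12] = (00110001111011101000101110)·(00000000100000000000000000) mod 2 = 0+0+0+0+0+0+0+0+1+0+0+0+0+0+0+0+0+0+0+0+0+0+0+0+0+0 mod 2 = 1
  c[13] = d·G[:,13] = (00110001111011101000101110)·(00000000010000000000000000) mod 2 = 0+0+0+0+0+0+0+0+0+1+0+0+0+0+0+0+0+0+0+0+0+0+0+0+0+0 mod 2 = 1
  c[14] = d·G[:,14] = (00110001111011101000101110)·(00000000001000000000000000) mod 2 = 0+0+0+0+0+0+0+0+0+0+1+0+0+0+0+0+0+0+0+0+0+0+0+0+0+0 mod 2 = 1
  c[15] = d·G[:,15] = (00110001111011101000101110)·(00000000000111111111111111) mod 2 = 0+0+0+0+0+0+0+0+0+0+0+0+1+1+1+0+1+0+0+0+1+0+1+1+1+0 mod 2 = 0
  c[16] = d·G[:,16] = (00110001111011101000101110)·(00000000000100000000000000) mod 2 = 0+0+0+0+0+0+0+0+0+0+0+0+0+0+0+0+0+0+0+0+0+0+0+0+0+0 mod 2 = 0
  c[17] = d·G[:,17] = (00110001111011101000101110)·(00000000000010000000000000) mod 2 = 0+0+0+0+0+0+0+0+0+0+0+0+1+0+0+0+0+0+0+0+0+0+0+0+0+0 mod 2 = 1
  c[18] = d·G[:,18] = (00110001111011101000101110)·(00000000000001000000000000) mod 2 = 0+0+0+0+0+0+0+0+0+0+0+0+0+1+0+0+0+0+0+0+0+0+0+0+0+0 mod 2 = 1
  c[19] = d·G[:,19] = (00110001111011101000101110)·(00000000000000100000000000) mod 2 = 0+0+0+0+0+0+0+0+0+0+0+0+0+0+1+0+0+0+0+0+0+0+0+0+0+0 mod 2 = 1
  c[20] = d·G[:,20] = (00110001111011101000101110)·(00000000000000010000000000) mod 2 = 0+0+0+0+0+0+0+0+0+0+0+0+0+0+0+0+0+0+0+0+0+0+0+0+0+0 mod 2 = 0
  c[21] = d·G[:,21] = (00110001111011101000101110)·(00000000000000001000000000) mod 2 = 0+0+0+0+0+0+0+0+0+0+0+0+0+0+0+0+1+0+0+0+0+0+0+0+0+0 mod 2 = 1
  c[22] = d·G[:,22] = (00110001111011101000101110)·(00000000000000000100000000) mod 2 = 0+0+0+0+0+0+0+0+0+0+0+0+0+0+0+0+0+0+0+0+0+0+0+0+0+0 mod 2 = 0
  c[23] = d·G[:,23] = (00110001111011101000101110)·(00000000000000000010000000) mod 2 = 0+0+0+0+0+0+0+0+0+0+0+0+0+0+0+0+0+0+0+0+0+0+0+0+0+0 mod 2 = 0
  c[24] = d·G[:,24] = (00110001111011101000101110)·(00000000000000000001000000) mod 2 = 0+0+0+0+0+0+0+0+0+0+0+0+0+0+0+0+0+0+0+0+0+0+0+0+0+0 mod 2 = 0
  c[25] = d·G[:,25] = (00110001111011101000101110)·(00000000000000000000100000) mod 2 = 0+0+0+0+0+0+0+0+0+0+0+0+0+0+0+0+0+0+0+0+1+0+0+0+0+0 mod 2 = 1
  c[26] = d·G[:,26] = (00110001111011101000101110)·(00000000000000000000010000) mod 2 = 0+0+0+0+0+0+0+0+0+0+0+0+0+0+0+0+0+0+0+0+0+0+0+0+0+0 mod 2 = 0
  c[27] = d·G[:,27] = (00110001111011101000101110)·(00000000000000000000001000) mod 2 = 0+0+0+0+0+0+0+0+0+0+0+0+0+0+0+0+0+0+0+0+0+0+1+0+0+0 mod 2 = 1
  c[28] = d·G[:,28] = (00110001111011101000101110)·(00000000000000000000000100) mod 2 = 0+0+0+0+0+0+0+0+0+0+0+0+0+0+0+0+0+0+0+0+0+0+0+1+0+0 mod 2 = 1
  c[29] = d·G[:,29] = (00110001111011101000101110)·(00000000000000000000000010) mod 2 = 0+0+0+0+0+0+0+0+0+0+0+0+0+0+0+0+0+0+0+0+0+0+0+0+1+0 mod 2 = 1
  c[30] = d·G[:,30] = (00110001111011101000101110)·(00000000000000000000000001) mod 2 = 0+0+0+0+0+0+0+0+0+0+0+0+0+0+0+0+0+0+0+0+0+0+0+0+0+0 mod 2 = 0
Codeword = 1101011000011110011101000101110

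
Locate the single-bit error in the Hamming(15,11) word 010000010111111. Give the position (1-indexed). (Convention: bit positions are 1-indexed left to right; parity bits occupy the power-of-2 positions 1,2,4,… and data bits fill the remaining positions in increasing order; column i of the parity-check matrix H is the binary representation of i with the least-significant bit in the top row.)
Syndrome s = H · r^T (mod 2), r = 010000010111111:
  s[0] = (101010101010101)·(010000010111111) mod 2 = 0+0+0+0+0+0+0+0+0+0+1+0+1+0+1 mod 2 = 1
  s[1] = (011001100110011)·(010000010111111) mod 2 = 0+1+0+0+0+0+0+0+0+1+1+0+0+1+1 mod 2 = 1
  s[2] = (000111100001111)·(010000010111111) mod 2 = 0+0+0+0+0+0+0+0+0+0+0+1+1+1+1 mod 2 = 0
  s[3] = (000000011111111)·(010000010111111) mod 2 = 0+0+0+0+0+0+0+1+0+1+1+1+1+1+1 mod 2 = 1
Syndrome = 1101
Column i of H is the binary representation of i, so the syndrome is the binary index of the flipped bit.
Read s = 1101 with s[0] as LSB: 1·2^0 + 1·2^1 + 0·2^2 + 1·2^3 = 11.
Error is at bit position 11.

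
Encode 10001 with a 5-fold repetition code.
Repeat each bit 5× and concatenate:
1→11111  0→00000  0→00000  0→00000  1→11111
Codeword = 1111100000000000000011111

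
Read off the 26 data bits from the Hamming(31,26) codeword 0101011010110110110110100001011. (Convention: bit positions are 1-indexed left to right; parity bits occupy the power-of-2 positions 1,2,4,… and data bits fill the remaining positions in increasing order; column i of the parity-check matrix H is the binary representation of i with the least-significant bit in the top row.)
Parity bits occupy power-of-2 positions; data bits are at positions {3,5,6,7,9,10,11,12,13,14,15,17,18,19,20,21,22,23,24,25,26,27,28,29,30,31} (1-indexed).
Extract: c[3]=0 c[5]=0 c[6]=1 c[7]=1 c[9]=1 c[10]=0 c[11]=1 c[12]=1 c[13]=0 c[14]=1 c[15]=1 c[17]=1 c[18]=1 c[19]=0 c[20]=1 c[21]=1 c[22]=0 c[23]=1 c[24]=0 c[25]=0 c[26]=0 c[27]=0 c[28]=1 c[29]=0 c[30]=1 c[31]=1
Data = 00111011011110110100001011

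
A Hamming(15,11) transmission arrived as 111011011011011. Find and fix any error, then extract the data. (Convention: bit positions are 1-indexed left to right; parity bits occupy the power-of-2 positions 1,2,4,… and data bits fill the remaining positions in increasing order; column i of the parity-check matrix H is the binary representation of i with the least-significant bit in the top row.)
Syndrome s = H · r^T (mod 2), r = 111011011011011:
  s[0] = (101010101010101)·(111011011011011) mod 2 = 1+0+1+0+1+0+0+0+1+0+1+0+0+0+1 mod 2 = 0
  s[1] = (011001100110011)·(111011011011011) mod 2 = 0+1+1+0+0+1+0+0+0+0+1+0+0+1+1 mod 2 = 0
  s[2] = (000111100001111)·(111011011011011) mod 2 = 0+0+0+0+1+1+0+0+0+0+0+1+0+1+1 mod 2 = 1
  s[3] = (000000011111111)·(111011011011011) mod 2 = 0+0+0+0+0+0+0+1+1+0+1+1+0+1+1 mod 2 = 0
Syndrome = 0010
Column 4 of H equals this syndrome → error at bit 4 (1-indexed).
Flip bit 4: 111011011011011 → 111111011011011
Extract data bits at positions {3,5,6,7,9,10,11,12,13,14,15}: 11101011011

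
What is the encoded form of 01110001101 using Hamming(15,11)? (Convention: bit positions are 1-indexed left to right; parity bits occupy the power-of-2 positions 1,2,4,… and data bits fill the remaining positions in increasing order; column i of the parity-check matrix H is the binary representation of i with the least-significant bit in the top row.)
Codeword c = d · G (mod 2), d = 01110001101:
  c[0] = d·G[:,0] = (01110001101)·(11011010101) mod 2 = 0+1+0+1+0+0+0+0+1+0+1 mod 2 = 0
  c[1] = d·G[:,1] = (01110001101)·(10110110011) mod 2 = 0+0+1+1+0+0+0+0+0+0+1 mod 2 = 1
  c[2] = d·G[:,2] = (01110001101)·(10000000000) mod 2 = 0+0+0+0+0+0+0+0+0+0+0 mod 2 = 0
  c[3] = d·G[:,3] = (01110001101)·(01110001111) mod 2 = 0+1+1+1+0+0+0+1+1+0+1 mod 2 = 0
  c[4] = d·G[:,4] = (01110001101)·(01000000000) mod 2 = 0+1+0+0+0+0+0+0+0+0+0 mod 2 = 1
  c[5] = d·G[:,5] = (01110001101)·(00100000000) mod 2 = 0+0+1+0+0+0+0+0+0+0+0 mod 2 = 1
  c[6] = d·G[:,6] = (01110001101)·(00010000000) mod 2 = 0+0+0+1+0+0+0+0+0+0+0 mod 2 = 1
  c[7] = d·G[:,7] = (01110001101)·(00001111111) mod 2 = 0+0+0+0+0+0+0+1+1+0+1 mod 2 = 1
  c[8] = d·G[:,8] = (01110001101)·(00001000000) mod 2 = 0+0+0+0+0+0+0+0+0+0+0 mod 2 = 0
  c[9] = d·G[:,9] = (01110001101)·(00000100000) mod 2 = 0+0+0+0+0+0+0+0+0+0+0 mod 2 = 0
  c[10] = d·G[:,10] = (01110001101)·(00000010000) mod 2 = 0+0+0+0+0+0+0+0+0+0+0 mod 2 = 0
  c[11] = d·G[:,11] = (01110001101)·(00000001000) mod 2 = 0+0+0+0+0+0+0+1+0+0+0 mod 2 = 1
  c[12] = d·G[:,12] = (01110001101)·(00000000100) mod 2 = 0+0+0+0+0+0+0+0+1+0+0 mod 2 = 1
  c[13] = d·G[:,13] = (01110001101)·(00000000010) mod 2 = 0+0+0+0+0+0+0+0+0+0+0 mod 2 = 0
  c[14] = d·G[:,14] = (01110001101)·(00000000001) mod 2 = 0+0+0+0+0+0+0+0+0+0+1 mod 2 = 1
Codeword = 010011110001101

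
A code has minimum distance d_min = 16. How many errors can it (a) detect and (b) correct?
(a) Detection requires d_min ≥ e+1, so e ≤ d_min − 1 = 15.
(b) Correction requires d_min ≥ 2t+1, so t ≤ ⌊(d_min − 1)/2⌋ = ⌊15/2⌋ = 7.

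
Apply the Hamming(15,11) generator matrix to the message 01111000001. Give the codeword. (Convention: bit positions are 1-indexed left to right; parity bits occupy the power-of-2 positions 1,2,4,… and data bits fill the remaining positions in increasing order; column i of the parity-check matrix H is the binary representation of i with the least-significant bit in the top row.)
Codeword c = d · G (mod 2), d = 01111000001:
  c[0] = d·G[:,0] = (01111000001)·(11011010101) mod 2 = 0+1+0+1+1+0+0+0+0+0+1 mod 2 = 0
  c[1] = d·G[:,1] = (01111000001)·(10110110011) mod 2 = 0+0+1+1+0+0+0+0+0+0+1 mod 2 = 1
  c[2] = d·G[:,2] = (01111000001)·(10000000000) mod 2 = 0+0+0+0+0+0+0+0+0+0+0 mod 2 = 0
  c[3] = d·G[:,3] = (01111000001)·(01110001111) mod 2 = 0+1+1+1+0+0+0+0+0+0+1 mod 2 = 0
  c[4] = d·G[:,4] = (01111000001)·(01000000000) mod 2 = 0+1+0+0+0+0+0+0+0+0+0 mod 2 = 1
  c[5] = d·G[:,5] = (01111000001)·(00100000000) mod 2 = 0+0+1+0+0+0+0+0+0+0+0 mod 2 = 1
  c[6] = d·G[:,6] = (01111000001)·(00010000000) mod 2 = 0+0+0+1+0+0+0+0+0+0+0 mod 2 = 1
  c[7] = d·G[:,7] = (01111000001)·(00001111111) mod 2 = 0+0+0+0+1+0+0+0+0+0+1 mod 2 = 0
  c[8] = d·G[:,8] = (01111000001)·(00001000000) mod 2 = 0+0+0+0+1+0+0+0+0+0+0 mod 2 = 1
  c[9] = d·G[:,9] = (01111000001)·(00000100000) mod 2 = 0+0+0+0+0+0+0+0+0+0+0 mod 2 = 0
  c[10] = d·G[:,10] = (01111000001)·(00000010000) mod 2 = 0+0+0+0+0+0+0+0+0+0+0 mod 2 = 0
  c[11] = d·G[:,11] = (01111000001)·(00000001000) mod 2 = 0+0+0+0+0+0+0+0+0+0+0 mod 2 = 0
  c[12] = d·G[:,12] = (01111000001)·(00000000100) mod 2 = 0+0+0+0+0+0+0+0+0+0+0 mod 2 = 0
  c[13] = d·G[:,13] = (01111000001)·(00000000010) mod 2 = 0+0+0+0+0+0+0+0+0+0+0 mod 2 = 0
  c[14] = d·G[:,14] = (01111000001)·(00000000001) mod 2 = 0+0+0+0+0+0+0+0+0+0+1 mod 2 = 1
Codeword = 010011101000001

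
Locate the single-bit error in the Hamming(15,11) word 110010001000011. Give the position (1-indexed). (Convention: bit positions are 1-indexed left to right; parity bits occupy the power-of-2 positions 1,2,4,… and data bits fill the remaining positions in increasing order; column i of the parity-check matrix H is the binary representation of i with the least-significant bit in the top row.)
Syndrome s = H · r^T (mod 2), r = 110010001000011:
  s[0] = (101010101010101)·(110010001000011) mod 2 = 1+0+0+0+1+0+0+0+1+0+0+0+0+0+1 mod 2 = 0
  s[1] = (011001100110011)·(110010001000011) mod 2 = 0+1+0+0+0+0+0+0+0+0+0+0+0+1+1 mod 2 = 1
  s[2] = (000111100001111)·(110010001000011) mod 2 = 0+0+0+0+1+0+0+0+0+0+0+0+0+1+1 mod 2 = 1
  s[3] = (000000011111111)·(110010001000011) mod 2 = 0+0+0+0+0+0+0+0+1+0+0+0+0+1+1 mod 2 = 1
Syndrome = 0111
Column i of H is the binary representation of i, so the syndrome is the binary index of the flipped bit.
Read s = 0111 with s[0] as LSB: 0·2^0 + 1·2^1 + 1·2^2 + 1·2^3 = 14.
Error is at bit position 14.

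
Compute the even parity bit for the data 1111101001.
Sum of data bits: 1+1+1+1+1+0+1+0+0+1 = 7.
7 mod 2 = 1, so parity bit = 1.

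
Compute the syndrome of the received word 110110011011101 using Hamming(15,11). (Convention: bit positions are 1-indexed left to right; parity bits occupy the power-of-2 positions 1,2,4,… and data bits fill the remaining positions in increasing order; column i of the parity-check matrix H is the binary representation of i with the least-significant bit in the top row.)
Syndrome s = H · r^T (mod 2), r = 110110011011101:
  s[0] = (101010101010101)·(110110011011101) mod 2 = 1+0+0+0+1+0+0+0+1+0+1+0+1+0+1 mod 2 = 0
  s[1] = (011001100110011)·(110110011011101) mod 2 = 0+1+0+0+0+0+0+0+0+0+1+0+0+0+1 mod 2 = 1
  s[2] = (000111100001111)·(110110011011101) mod 2 = 0+0+0+1+1+0+0+0+0+0+0+1+1+0+1 mod 2 = 1
  s[3] = (000000011111111)·(110110011011101) mod 2 = 0+0+0+0+0+0+0+1+1+0+1+1+1+0+1 mod 2 = 0
Syndrome = 0110
Non-zero syndrome: error at position 6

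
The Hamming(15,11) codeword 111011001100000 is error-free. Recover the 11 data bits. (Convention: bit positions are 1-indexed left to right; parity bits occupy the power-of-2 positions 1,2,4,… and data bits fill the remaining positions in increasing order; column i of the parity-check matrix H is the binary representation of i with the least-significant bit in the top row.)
Parity bits occupy power-of-2 positions; data bits are at positions {3,5,6,7,9,10,11,12,13,14,15} (1-indexed).
Extract: c[3]=1 c[5]=1 c[6]=1 c[7]=0 c[9]=1 c[10]=1 c[11]=0 c[12]=0 c[13]=0 c[14]=0 c[15]=0
Data = 11101100000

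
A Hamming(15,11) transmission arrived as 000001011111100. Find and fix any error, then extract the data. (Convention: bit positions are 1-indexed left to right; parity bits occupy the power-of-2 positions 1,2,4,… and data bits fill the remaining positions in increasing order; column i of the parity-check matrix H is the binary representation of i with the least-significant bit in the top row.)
Syndrome s = H · r^T (mod 2), r = 000001011111100:
  s[0] = (101010101010101)·(000001011111100) mod 2 = 0+0+0+0+0+0+0+0+1+0+1+0+1+0+0 mod 2 = 1
  s[1] = (011001100110011)·(000001011111100) mod 2 = 0+0+0+0+0+1+0+0+0+1+1+0+0+0+0 mod 2 = 1
  s[2] = (000111100001111)·(000001011111100) mod 2 = 0+0+0+0+0+1+0+0+0+0+0+1+1+0+0 mod 2 = 1
  s[3] = (000000011111111)·(000001011111100) mod 2 = 0+0+0+0+0+0+0+1+1+1+1+1+1+0+0 mod 2 = 0
Syndrome = 1110
Column 7 of H equals this syndrome → error at bit 7 (1-indexed).
Flip bit 7: 000001011111100 → 000001111111100
Extract data bits at positions {3,5,6,7,9,10,11,12,13,14,15}: 00111111100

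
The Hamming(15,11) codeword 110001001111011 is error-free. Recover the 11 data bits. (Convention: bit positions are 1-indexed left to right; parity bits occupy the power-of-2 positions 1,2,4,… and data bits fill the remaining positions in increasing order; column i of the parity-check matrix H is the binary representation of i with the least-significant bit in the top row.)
Parity bits occupy power-of-2 positions; data bits are at positions {3,5,6,7,9,10,11,12,13,14,15} (1-indexed).
Extract: c[3]=0 c[5]=0 c[6]=1 c[7]=0 c[9]=1 c[10]=1 c[11]=1 c[12]=1 c[13]=0 c[14]=1 c[15]=1
Data = 00101111011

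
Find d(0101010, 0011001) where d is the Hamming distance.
XOR = 0110011, count of 1s = 4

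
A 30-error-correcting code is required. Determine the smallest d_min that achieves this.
Correcting t errors requires d_min ≥ 2t + 1 = 2·30 + 1 = 61.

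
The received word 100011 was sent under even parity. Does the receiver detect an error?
Sum of received bits: 1+0+0+0+1+1 = 3; 3 mod 2 = 1. Result is 1 ≠ 0 → error detected.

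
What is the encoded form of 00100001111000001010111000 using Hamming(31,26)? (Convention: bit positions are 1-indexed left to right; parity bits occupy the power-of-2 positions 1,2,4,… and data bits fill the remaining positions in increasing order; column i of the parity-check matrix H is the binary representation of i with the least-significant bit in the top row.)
Codeword c = d · G (mod 2), d = 00100001111000001010111000:
  c[0] = d·G[:,0] = (00100001111000001010111000)·(11011010101101010101010101) mod 2 = 0+0+0+0+0+0+0+0+1+0+1+0+0+0+0+0+0+0+0+0+0+1+0+0+0+0 mod 2 = 1
  c[1] = d·G[:,1] = (00100001111000001010111000)·(10110110011011001100110011) mod 2 = 0+0+1+0+0+0+0+0+0+1+1+0+0+0+0+0+1+0+0+0+1+1+0+0+0+0 mod 2 = 0
  c[2] = d·G[:,2] = (00100001111000001010111000)·(10000000000000000000000000) mod 2 = 0+0+0+0+0+0+0+0+0+0+0+0+0+0+0+0+0+0+0+0+0+0+0+0+0+0 mod 2 = 0
  c[3] = d·G[:,3] = (00100001111000001010111000)·(01110001111000111100001111) mod 2 = 0+0+1+0+0+0+0+1+1+1+1+0+0+0+0+0+1+0+0+0+0+0+1+0+0+0 mod 2 = 1
  c[4] = d·G[:,4] = (00100001111000001010111000)·(01000000000000000000000000) mod 2 = 0+0+0+0+0+0+0+0+0+0+0+0+0+0+0+0+0+0+0+0+0+0+0+0+0+0 mod 2 = 0
  c[5] = d·G[:,5] = (00100001111000001010111000)·(00100000000000000000000000) mod 2 = 0+0+1+0+0+0+0+0+0+0+0+0+0+0+0+0+0+0+0+0+0+0+0+0+0+0 mod 2 = 1
  c[6] = d·G[:,6] = (00100001111000001010111000)·(00010000000000000000000000) mod 2 = 0+0+0+0+0+0+0+0+0+0+0+0+0+0+0+0+0+0+0+0+0+0+0+0+0+0 mod 2 = 0
  c[7] = d·G[:,7] = (00100001111000001010111000)·(00001111111000000011111111) mod 2 = 0+0+0+0+0+0+0+1+1+1+1+0+0+0+0+0+0+0+1+0+1+1+1+0+0+0 mod 2 = 0
  c[8] = d·G[:,8] = (00100001111000001010111000)·(00001000000000000000000000) mod 2 = 0+0+0+0+0+0+0+0+0+0+0+0+0+0+0+0+0+0+0+0+0+0+0+0+0+0 mod 2 = 0
  c[9] = d·G[:,9] = (00100001111000001010111000)·(00000100000000000000000000) mod 2 = 0+0+0+0+0+0+0+0+0+0+0+0+0+0+0+0+0+0+0+0+0+0+0+0+0+0 mod 2 = 0
  c[10] = d·G[:,10] = (00100001111000001010111000)·(00000010000000000000000000) mod 2 = 0+0+0+0+0+0+0+0+0+0+0+0+0+0+0+0+0+0+0+0+0+0+0+0+0+0 mod 2 = 0
  c[11] = d·G[:,11] = (00100001111000001010111000)·(00000001000000000000000000) mod 2 = 0+0+0+0+0+0+0+1+0+0+0+0+0+0+0+0+0+0+0+0+0+0+0+0+0+0 mod 2 = 1
  c[12] = d·G[:,12] = (00100001111000001010111000)·(00000000100000000000000000) mod 2 = 0+0+0+0+0+0+0+0+1+0+0+0+0+0+0+0+0+0+0+0+0+0+0+0+0+0 mod 2 = 1
  c[13] = d·G[:,13] = (00100001111000001010111000)·(00000000010000000000000000) mod 2 = 0+0+0+0+0+0+0+0+0+1+0+0+0+0+0+0+0+0+0+0+0+0+0+0+0+0 mod 2 = 1
  c[14] = d·G[:,14] = (00100001111000001010111000)·(00000000001000000000000000) mod 2 = 0+0+0+0+0+0+0+0+0+0+1+0+0+0+0+0+0+0+0+0+0+0+0+0+0+0 mod 2 = 1
  c[15] = d·G[:,15] = (00100001111000001010111000)·(00000000000111111111111111) mod 2 = 0+0+0+0+0+0+0+0+0+0+0+0+0+0+0+0+1+0+1+0+1+1+1+0+0+0 mod 2 = 1
  c[16] = d·G[:,16] = (00100001111000001010111000)·(00000000000100000000000000) mod 2 = 0+0+0+0+0+0+0+0+0+0+0+0+0+0+0+0+0+0+0+0+0+0+0+0+0+0 mod 2 = 0
  c[17] = d·G[:,17] = (00100001111000001010111000)·(00000000000010000000000000) mod 2 = 0+0+0+0+0+0+0+0+0+0+0+0+0+0+0+0+0+0+0+0+0+0+0+0+0+0 mod 2 = 0
  c[18] = d·G[:,18] = (00100001111000001010111000)·(00000000000001000000000000) mod 2 = 0+0+0+0+0+0+0+0+0+0+0+0+0+0+0+0+0+0+0+0+0+0+0+0+0+0 mod 2 = 0
  c[19] = d·G[:,19] = (00100001111000001010111000)·(00000000000000100000000000) mod 2 = 0+0+0+0+0+0+0+0+0+0+0+0+0+0+0+0+0+0+0+0+0+0+0+0+0+0 mod 2 = 0
  c[20] = d·G[:,20] = (00100001111000001010111000)·(00000000000000010000000000) mod 2 = 0+0+0+0+0+0+0+0+0+0+0+0+0+0+0+0+0+0+0+0+0+0+0+0+0+0 mod 2 = 0
  c[21] = d·G[:,21] = (00100001111000001010111000)·(00000000000000001000000000) mod 2 = 0+0+0+0+0+0+0+0+0+0+0+0+0+0+0+0+1+0+0+0+0+0+0+0+0+0 mod 2 = 1
  c[22] = d·G[:,22] = (00100001111000001010111000)·(00000000000000000100000000) mod 2 = 0+0+0+0+0+0+0+0+0+0+0+0+0+0+0+0+0+0+0+0+0+0+0+0+0+0 mod 2 = 0
  c[23] = d·G[:,23] = (00100001111000001010111000)·(00000000000000000010000000) mod 2 = 0+0+0+0+0+0+0+0+0+0+0+0+0+0+0+0+0+0+1+0+0+0+0+0+0+0 mod 2 = 1
  c[24] = d·G[:,24] = (00100001111000001010111000)·(00000000000000000001000000) mod 2 = 0+0+0+0+0+0+0+0+0+0+0+0+0+0+0+0+0+0+0+0+0+0+0+0+0+0 mod 2 = 0
  c[25] = d·G[:,25] = (00100001111000001010111000)·(00000000000000000000100000) mod 2 = 0+0+0+0+0+0+0+0+0+0+0+0+0+0+0+0+0+0+0+0+1+0+0+0+0+0 mod 2 = 1
  c[26] = d·G[:,26] = (00100001111000001010111000)·(00000000000000000000010000) mod 2 = 0+0+0+0+0+0+0+0+0+0+0+0+0+0+0+0+0+0+0+0+0+1+0+0+0+0 mod 2 = 1
  c[27] = d·G[:,27] = (00100001111000001010111000)·(00000000000000000000001000) mod 2 = 0+0+0+0+0+0+0+0+0+0+0+0+0+0+0+0+0+0+0+0+0+0+1+0+0+0 mod 2 = 1
  c[28] = d·G[:,28] = (00100001111000001010111000)·(00000000000000000000000100) mod 2 = 0+0+0+0+0+0+0+0+0+0+0+0+0+0+0+0+0+0+0+0+0+0+0+0+0+0 mod 2 = 0
  c[29] = d·G[:,29] = (00100001111000001010111000)·(00000000000000000000000010) mod 2 = 0+0+0+0+0+0+0+0+0+0+0+0+0+0+0+0+0+0+0+0+0+0+0+0+0+0 mod 2 = 0
  c[30] = d·G[:,30] = (00100001111000001010111000)·(00000000000000000000000001) mod 2 = 0+0+0+0+0+0+0+0+0+0+0+0+0+0+0+0+0+0+0+0+0+0+0+0+0+0 mod 2 = 0
Codeword = 1001010000011111000001010111000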